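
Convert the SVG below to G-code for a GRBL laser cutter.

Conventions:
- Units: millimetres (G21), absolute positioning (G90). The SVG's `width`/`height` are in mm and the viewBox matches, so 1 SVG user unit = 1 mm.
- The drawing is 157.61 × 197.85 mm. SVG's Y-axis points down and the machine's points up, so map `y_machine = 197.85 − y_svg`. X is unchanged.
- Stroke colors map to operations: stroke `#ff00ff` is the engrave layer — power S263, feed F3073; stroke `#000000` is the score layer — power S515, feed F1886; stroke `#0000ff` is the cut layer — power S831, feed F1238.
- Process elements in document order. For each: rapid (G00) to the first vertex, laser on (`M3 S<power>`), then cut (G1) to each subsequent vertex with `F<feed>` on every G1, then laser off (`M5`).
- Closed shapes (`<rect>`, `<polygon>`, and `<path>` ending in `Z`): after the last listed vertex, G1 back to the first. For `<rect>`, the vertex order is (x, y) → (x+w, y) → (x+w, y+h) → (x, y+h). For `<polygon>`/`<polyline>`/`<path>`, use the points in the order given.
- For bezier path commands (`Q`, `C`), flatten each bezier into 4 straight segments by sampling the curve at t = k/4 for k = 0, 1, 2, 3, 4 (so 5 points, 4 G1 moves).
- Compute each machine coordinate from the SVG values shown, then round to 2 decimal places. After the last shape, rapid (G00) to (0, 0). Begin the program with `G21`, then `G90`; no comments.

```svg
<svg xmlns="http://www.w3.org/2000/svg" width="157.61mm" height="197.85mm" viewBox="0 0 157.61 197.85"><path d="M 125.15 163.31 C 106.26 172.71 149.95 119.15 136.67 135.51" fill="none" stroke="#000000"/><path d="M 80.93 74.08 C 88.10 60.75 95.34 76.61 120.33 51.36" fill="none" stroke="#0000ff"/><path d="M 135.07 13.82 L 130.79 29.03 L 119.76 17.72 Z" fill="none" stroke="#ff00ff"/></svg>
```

G21
G90
G00 X125.15 Y34.54
M3 S515
G1 X120.85 Y37.22 F1886
G1 X128.81 Y51.05 F1886
G1 X137.82 Y63.58 F1886
G1 X136.67 Y62.34 F1886
M5
G00 X80.93 Y123.77
M3 S831
G1 X86.60 Y129.39 F1238
G1 X93.95 Y130.66 F1238
G1 X104.64 Y134.16 F1238
G1 X120.33 Y146.49 F1238
M5
G00 X135.07 Y184.03
M3 S263
G1 X130.79 Y168.82 F3073
G1 X119.76 Y180.13 F3073
G1 X135.07 Y184.03 F3073
M5
G00 X0.00 Y0.00

Since the viewBox matches the mm dimensions, user units are millimetres directly. The only transform is the Y-flip y_m = 197.85 − y_svg.

Shape 1 is a cubic bezier drawn with `<path>`. Its stroke #000000 means score at S515, F1886. After flipping Y the toolpath is (125.15,34.54) → (120.85,37.22) → (128.81,51.05) → (137.82,63.58) → (136.67,62.34).

Shape 2 is a cubic bezier drawn with `<path>`. Its stroke #0000ff means cut at S831, F1238. After flipping Y the toolpath is (80.93,123.77) → (86.60,129.39) → (93.95,130.66) → (104.64,134.16) → (120.33,146.49).

Shape 3 is a regular polygon drawn with `<path>`. Its stroke #ff00ff means engrave at S263, F3073. After flipping Y the toolpath is (135.07,184.03) → (130.79,168.82) → (119.76,180.13) → (135.07,184.03), returning to the start.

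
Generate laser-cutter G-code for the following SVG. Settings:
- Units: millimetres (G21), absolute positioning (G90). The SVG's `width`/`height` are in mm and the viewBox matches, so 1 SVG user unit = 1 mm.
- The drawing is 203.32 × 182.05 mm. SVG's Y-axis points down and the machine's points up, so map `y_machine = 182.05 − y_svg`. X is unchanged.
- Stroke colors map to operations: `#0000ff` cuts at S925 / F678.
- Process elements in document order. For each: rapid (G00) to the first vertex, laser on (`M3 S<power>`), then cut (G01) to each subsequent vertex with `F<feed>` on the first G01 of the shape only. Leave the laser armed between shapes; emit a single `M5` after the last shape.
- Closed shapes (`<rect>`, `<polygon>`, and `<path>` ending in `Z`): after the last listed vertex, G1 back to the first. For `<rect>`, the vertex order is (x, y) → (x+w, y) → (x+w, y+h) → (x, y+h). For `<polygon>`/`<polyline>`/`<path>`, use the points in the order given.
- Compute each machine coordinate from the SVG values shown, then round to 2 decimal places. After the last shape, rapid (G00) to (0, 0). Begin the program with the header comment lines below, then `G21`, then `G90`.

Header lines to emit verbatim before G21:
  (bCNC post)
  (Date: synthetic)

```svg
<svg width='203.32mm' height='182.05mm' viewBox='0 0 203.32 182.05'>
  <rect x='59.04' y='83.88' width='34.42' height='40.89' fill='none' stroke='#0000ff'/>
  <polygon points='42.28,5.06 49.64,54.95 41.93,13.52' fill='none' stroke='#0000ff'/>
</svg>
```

(bCNC post)
(Date: synthetic)
G21
G90
G00 X59.04 Y98.17
M3 S925
G01 X93.46 Y98.17 F678
G01 X93.46 Y57.28
G01 X59.04 Y57.28
G01 X59.04 Y98.17
G00 X42.28 Y176.99
M3 S925
G01 X49.64 Y127.10 F678
G01 X41.93 Y168.53
G01 X42.28 Y176.99
M5
G00 X0.00 Y0.00

1 u = 1 mm; y_m = 182.05 − y.

[1] `<rect>` rectangle, #0000ff→cut S925 F678: (59.04,98.17) → (93.46,98.17) → (93.46,57.28) → (59.04,57.28) → (59.04,98.17) (closed)

[2] `<polygon>` closed polygon, #0000ff→cut S925 F678: (42.28,176.99) → (49.64,127.10) → (41.93,168.53) → (42.28,176.99) (closed)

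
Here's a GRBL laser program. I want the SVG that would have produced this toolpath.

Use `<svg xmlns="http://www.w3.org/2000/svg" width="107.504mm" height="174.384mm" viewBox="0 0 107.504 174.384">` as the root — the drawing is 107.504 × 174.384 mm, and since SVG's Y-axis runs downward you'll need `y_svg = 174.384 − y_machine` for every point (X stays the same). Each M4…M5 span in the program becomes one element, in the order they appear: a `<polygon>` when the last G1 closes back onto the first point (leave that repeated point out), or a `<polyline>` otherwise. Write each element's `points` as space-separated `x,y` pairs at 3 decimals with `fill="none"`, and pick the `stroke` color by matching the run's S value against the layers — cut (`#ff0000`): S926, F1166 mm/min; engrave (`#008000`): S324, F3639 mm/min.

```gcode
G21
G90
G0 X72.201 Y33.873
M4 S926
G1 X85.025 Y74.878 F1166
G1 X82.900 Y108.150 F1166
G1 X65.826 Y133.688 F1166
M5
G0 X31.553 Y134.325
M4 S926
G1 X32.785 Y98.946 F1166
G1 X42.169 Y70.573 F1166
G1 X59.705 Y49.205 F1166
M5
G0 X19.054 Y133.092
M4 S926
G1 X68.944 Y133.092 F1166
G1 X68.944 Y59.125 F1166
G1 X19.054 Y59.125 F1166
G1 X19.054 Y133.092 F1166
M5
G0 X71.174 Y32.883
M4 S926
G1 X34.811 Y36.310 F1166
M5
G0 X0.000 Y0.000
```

Each laser-on run becomes one SVG element. Flip Y back into SVG space with y_svg = 174.384 − y_machine. Every run uses S926, so all elements get stroke `#ff0000` (cut).

Run 1: The run is open, so emit a `<polyline>` with points (Y-flipped): 72.201,140.511 85.025,99.506 82.900,66.234 65.826,40.696.

Run 2: The run is open, so emit a `<polyline>` with points (Y-flipped): 31.553,40.059 32.785,75.438 42.169,103.811 59.705,125.179.

Run 3: The run returns to its start, so emit a `<polygon>` with points (Y-flipped): 19.054,41.292 68.944,41.292 68.944,115.259 19.054,115.259.

Run 4: The run is open, so emit a `<polyline>` with points (Y-flipped): 71.174,141.501 34.811,138.074.

<svg xmlns="http://www.w3.org/2000/svg" width="107.504mm" height="174.384mm" viewBox="0 0 107.504 174.384">
  <polyline points="72.201,140.511 85.025,99.506 82.900,66.234 65.826,40.696" fill="none" stroke="#ff0000"/>
  <polyline points="31.553,40.059 32.785,75.438 42.169,103.811 59.705,125.179" fill="none" stroke="#ff0000"/>
  <polygon points="19.054,41.292 68.944,41.292 68.944,115.259 19.054,115.259" fill="none" stroke="#ff0000"/>
  <polyline points="71.174,141.501 34.811,138.074" fill="none" stroke="#ff0000"/>
</svg>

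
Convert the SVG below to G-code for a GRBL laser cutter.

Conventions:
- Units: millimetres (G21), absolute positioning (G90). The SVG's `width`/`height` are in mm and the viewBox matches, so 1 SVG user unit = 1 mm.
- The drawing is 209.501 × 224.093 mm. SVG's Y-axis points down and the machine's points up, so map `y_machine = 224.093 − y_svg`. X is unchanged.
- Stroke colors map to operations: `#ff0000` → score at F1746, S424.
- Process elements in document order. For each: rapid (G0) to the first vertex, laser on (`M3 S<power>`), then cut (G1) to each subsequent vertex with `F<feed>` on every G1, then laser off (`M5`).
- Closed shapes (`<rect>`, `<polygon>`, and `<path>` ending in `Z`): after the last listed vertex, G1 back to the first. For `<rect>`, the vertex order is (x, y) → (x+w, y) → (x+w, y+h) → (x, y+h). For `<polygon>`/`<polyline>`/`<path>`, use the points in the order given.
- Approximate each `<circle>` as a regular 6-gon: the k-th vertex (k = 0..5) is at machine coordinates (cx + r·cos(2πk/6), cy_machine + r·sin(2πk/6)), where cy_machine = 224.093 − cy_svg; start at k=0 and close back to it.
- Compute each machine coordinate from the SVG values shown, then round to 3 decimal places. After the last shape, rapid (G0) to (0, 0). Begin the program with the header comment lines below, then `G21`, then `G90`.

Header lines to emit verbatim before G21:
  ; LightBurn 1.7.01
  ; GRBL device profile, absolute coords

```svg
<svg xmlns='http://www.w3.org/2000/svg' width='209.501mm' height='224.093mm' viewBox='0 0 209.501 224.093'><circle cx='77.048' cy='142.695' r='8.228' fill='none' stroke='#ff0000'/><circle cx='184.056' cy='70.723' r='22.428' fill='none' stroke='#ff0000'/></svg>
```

Since the viewBox matches the mm dimensions, user units are millimetres directly. The only transform is the Y-flip y_m = 224.093 − y_svg.

Shape 1 is a circle drawn with `<circle>`. Its stroke #ff0000 means score at S424, F1746. After flipping Y the toolpath is (85.276,81.398) → (81.162,88.524) → (72.934,88.524) → (68.820,81.398) → (72.934,74.272) → (81.162,74.272) → (85.276,81.398), returning to the start.

Shape 2 is a circle drawn with `<circle>`. Its stroke #ff0000 means score at S424, F1746. After flipping Y the toolpath is (206.484,153.370) → (195.270,172.793) → (172.842,172.793) → (161.628,153.370) → (172.842,133.947) → (195.270,133.947) → (206.484,153.370), returning to the start.

; LightBurn 1.7.01
; GRBL device profile, absolute coords
G21
G90
G0 X85.276 Y81.398
M3 S424
G1 X81.162 Y88.524 F1746
G1 X72.934 Y88.524 F1746
G1 X68.820 Y81.398 F1746
G1 X72.934 Y74.272 F1746
G1 X81.162 Y74.272 F1746
G1 X85.276 Y81.398 F1746
M5
G0 X206.484 Y153.370
M3 S424
G1 X195.270 Y172.793 F1746
G1 X172.842 Y172.793 F1746
G1 X161.628 Y153.370 F1746
G1 X172.842 Y133.947 F1746
G1 X195.270 Y133.947 F1746
G1 X206.484 Y153.370 F1746
M5
G0 X0.000 Y0.000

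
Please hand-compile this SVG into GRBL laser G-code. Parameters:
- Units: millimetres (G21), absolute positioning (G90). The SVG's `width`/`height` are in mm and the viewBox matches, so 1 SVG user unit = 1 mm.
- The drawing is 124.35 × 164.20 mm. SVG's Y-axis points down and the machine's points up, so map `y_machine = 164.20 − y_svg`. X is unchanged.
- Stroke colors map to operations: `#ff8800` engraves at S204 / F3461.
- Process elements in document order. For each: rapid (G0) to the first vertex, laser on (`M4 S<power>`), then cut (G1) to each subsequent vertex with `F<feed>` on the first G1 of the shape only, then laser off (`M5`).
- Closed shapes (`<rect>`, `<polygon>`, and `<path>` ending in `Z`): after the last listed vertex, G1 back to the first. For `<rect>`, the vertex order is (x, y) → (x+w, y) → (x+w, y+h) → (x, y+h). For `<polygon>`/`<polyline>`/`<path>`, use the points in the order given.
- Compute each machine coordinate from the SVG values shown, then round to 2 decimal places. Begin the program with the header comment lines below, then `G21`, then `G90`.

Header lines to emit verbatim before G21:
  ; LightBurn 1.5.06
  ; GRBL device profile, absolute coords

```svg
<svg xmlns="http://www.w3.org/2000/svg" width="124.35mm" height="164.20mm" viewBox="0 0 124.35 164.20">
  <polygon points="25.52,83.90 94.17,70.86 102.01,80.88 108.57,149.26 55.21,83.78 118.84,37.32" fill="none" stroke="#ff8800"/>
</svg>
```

1 u = 1 mm; y_m = 164.20 − y.

[1] `<polygon>` closed polygon, #ff8800→engrave S204 F3461: (25.52,80.30) → (94.17,93.34) → (102.01,83.32) → (108.57,14.94) → (55.21,80.42) → (118.84,126.88) → (25.52,80.30) (closed)

; LightBurn 1.5.06
; GRBL device profile, absolute coords
G21
G90
G0 X25.52 Y80.30
M4 S204
G1 X94.17 Y93.34 F3461
G1 X102.01 Y83.32
G1 X108.57 Y14.94
G1 X55.21 Y80.42
G1 X118.84 Y126.88
G1 X25.52 Y80.30
M5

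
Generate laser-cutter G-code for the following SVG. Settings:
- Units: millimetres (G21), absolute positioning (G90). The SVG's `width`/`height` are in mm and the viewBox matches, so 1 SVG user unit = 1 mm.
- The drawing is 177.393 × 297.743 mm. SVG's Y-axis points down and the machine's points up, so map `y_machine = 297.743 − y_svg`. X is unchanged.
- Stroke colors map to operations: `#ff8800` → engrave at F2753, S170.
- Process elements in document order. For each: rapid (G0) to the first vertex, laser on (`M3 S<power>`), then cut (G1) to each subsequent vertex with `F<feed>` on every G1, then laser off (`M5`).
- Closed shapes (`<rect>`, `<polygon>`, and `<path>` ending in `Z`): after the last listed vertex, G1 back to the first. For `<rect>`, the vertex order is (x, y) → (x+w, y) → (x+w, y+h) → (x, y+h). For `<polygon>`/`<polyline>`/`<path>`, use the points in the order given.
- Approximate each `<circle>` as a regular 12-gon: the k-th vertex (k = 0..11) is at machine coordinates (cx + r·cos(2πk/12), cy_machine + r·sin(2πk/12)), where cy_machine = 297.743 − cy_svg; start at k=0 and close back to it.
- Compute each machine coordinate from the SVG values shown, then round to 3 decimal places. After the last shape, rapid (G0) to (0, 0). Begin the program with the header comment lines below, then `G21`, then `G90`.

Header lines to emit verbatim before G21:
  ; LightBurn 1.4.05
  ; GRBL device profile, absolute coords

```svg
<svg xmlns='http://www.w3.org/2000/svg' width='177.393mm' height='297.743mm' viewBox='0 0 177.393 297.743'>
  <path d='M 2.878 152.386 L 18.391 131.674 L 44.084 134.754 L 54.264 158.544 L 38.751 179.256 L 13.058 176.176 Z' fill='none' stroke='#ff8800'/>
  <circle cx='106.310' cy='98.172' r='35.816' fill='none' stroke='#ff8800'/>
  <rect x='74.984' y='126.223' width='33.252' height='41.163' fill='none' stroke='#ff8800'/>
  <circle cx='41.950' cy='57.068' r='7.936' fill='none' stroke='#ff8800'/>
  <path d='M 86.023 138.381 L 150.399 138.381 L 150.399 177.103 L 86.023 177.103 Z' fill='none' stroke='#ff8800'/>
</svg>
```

; LightBurn 1.4.05
; GRBL device profile, absolute coords
G21
G90
G0 X2.878 Y145.357
M3 S170
G1 X18.391 Y166.069 F2753
G1 X44.084 Y162.989 F2753
G1 X54.264 Y139.199 F2753
G1 X38.751 Y118.487 F2753
G1 X13.058 Y121.567 F2753
G1 X2.878 Y145.357 F2753
M5
G0 X142.126 Y199.571
M3 S170
G1 X137.328 Y217.479 F2753
G1 X124.218 Y230.589 F2753
G1 X106.310 Y235.387 F2753
G1 X88.402 Y230.589 F2753
G1 X75.292 Y217.479 F2753
G1 X70.494 Y199.571 F2753
G1 X75.292 Y181.663 F2753
G1 X88.402 Y168.553 F2753
G1 X106.310 Y163.755 F2753
G1 X124.218 Y168.553 F2753
G1 X137.328 Y181.663 F2753
G1 X142.126 Y199.571 F2753
M5
G0 X74.984 Y171.520
M3 S170
G1 X108.236 Y171.520 F2753
G1 X108.236 Y130.357 F2753
G1 X74.984 Y130.357 F2753
G1 X74.984 Y171.520 F2753
M5
G0 X49.886 Y240.675
M3 S170
G1 X48.823 Y244.643 F2753
G1 X45.918 Y247.548 F2753
G1 X41.950 Y248.611 F2753
G1 X37.982 Y247.548 F2753
G1 X35.077 Y244.643 F2753
G1 X34.014 Y240.675 F2753
G1 X35.077 Y236.707 F2753
G1 X37.982 Y233.802 F2753
G1 X41.950 Y232.739 F2753
G1 X45.918 Y233.802 F2753
G1 X48.823 Y236.707 F2753
G1 X49.886 Y240.675 F2753
M5
G0 X86.023 Y159.362
M3 S170
G1 X150.399 Y159.362 F2753
G1 X150.399 Y120.640 F2753
G1 X86.023 Y120.640 F2753
G1 X86.023 Y159.362 F2753
M5
G0 X0.000 Y0.000

Since the viewBox matches the mm dimensions, user units are millimetres directly. The only transform is the Y-flip y_m = 297.743 − y_svg.

Shape 1 is a regular polygon drawn with `<path>`. Its stroke #ff8800 means engrave at S170, F2753. After flipping Y the toolpath is (2.878,145.357) → (18.391,166.069) → (44.084,162.989) → (54.264,139.199) → (38.751,118.487) → (13.058,121.567) → (2.878,145.357), returning to the start.

Shape 2 is a circle drawn with `<circle>`. Its stroke #ff8800 means engrave at S170, F2753. After flipping Y the toolpath is (142.126,199.571) → (137.328,217.479) → (124.218,230.589) → (106.310,235.387) → (88.402,230.589) → (75.292,217.479) → (70.494,199.571) → (75.292,181.663) → (88.402,168.553) → (106.310,163.755) → (124.218,168.553) → (137.328,181.663) → (142.126,199.571), returning to the start.

Shape 3 is a rectangle drawn with `<rect>`. Its stroke #ff8800 means engrave at S170, F2753. After flipping Y the toolpath is (74.984,171.520) → (108.236,171.520) → (108.236,130.357) → (74.984,130.357) → (74.984,171.520), returning to the start.

Shape 4 is a circle drawn with `<circle>`. Its stroke #ff8800 means engrave at S170, F2753. After flipping Y the toolpath is (49.886,240.675) → (48.823,244.643) → (45.918,247.548) → (41.950,248.611) → (37.982,247.548) → (35.077,244.643) → (34.014,240.675) → (35.077,236.707) → (37.982,233.802) → (41.950,232.739) → (45.918,233.802) → (48.823,236.707) → (49.886,240.675), returning to the start.

Shape 5 is a rectangle drawn with `<path>`. Its stroke #ff8800 means engrave at S170, F2753. After flipping Y the toolpath is (86.023,159.362) → (150.399,159.362) → (150.399,120.640) → (86.023,120.640) → (86.023,159.362), returning to the start.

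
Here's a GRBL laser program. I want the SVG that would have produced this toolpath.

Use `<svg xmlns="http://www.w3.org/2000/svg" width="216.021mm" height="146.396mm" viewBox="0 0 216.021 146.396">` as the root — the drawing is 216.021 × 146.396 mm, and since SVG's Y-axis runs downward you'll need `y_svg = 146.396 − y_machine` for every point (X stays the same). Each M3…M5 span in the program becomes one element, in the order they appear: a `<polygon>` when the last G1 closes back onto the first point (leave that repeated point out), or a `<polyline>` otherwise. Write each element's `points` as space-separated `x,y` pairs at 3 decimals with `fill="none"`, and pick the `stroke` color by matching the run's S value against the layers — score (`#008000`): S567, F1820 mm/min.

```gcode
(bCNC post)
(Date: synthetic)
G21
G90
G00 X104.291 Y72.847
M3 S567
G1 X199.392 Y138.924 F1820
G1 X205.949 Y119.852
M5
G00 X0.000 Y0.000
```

<svg xmlns="http://www.w3.org/2000/svg" width="216.021mm" height="146.396mm" viewBox="0 0 216.021 146.396">
  <polyline points="104.291,73.549 199.392,7.472 205.949,26.544" fill="none" stroke="#008000"/>
</svg>

y_svg = 146.396 − y_m. Every run uses S567, so all elements get stroke `#008000` (score).

[1] open run; points: 104.291,73.549 199.392,7.472 205.949,26.544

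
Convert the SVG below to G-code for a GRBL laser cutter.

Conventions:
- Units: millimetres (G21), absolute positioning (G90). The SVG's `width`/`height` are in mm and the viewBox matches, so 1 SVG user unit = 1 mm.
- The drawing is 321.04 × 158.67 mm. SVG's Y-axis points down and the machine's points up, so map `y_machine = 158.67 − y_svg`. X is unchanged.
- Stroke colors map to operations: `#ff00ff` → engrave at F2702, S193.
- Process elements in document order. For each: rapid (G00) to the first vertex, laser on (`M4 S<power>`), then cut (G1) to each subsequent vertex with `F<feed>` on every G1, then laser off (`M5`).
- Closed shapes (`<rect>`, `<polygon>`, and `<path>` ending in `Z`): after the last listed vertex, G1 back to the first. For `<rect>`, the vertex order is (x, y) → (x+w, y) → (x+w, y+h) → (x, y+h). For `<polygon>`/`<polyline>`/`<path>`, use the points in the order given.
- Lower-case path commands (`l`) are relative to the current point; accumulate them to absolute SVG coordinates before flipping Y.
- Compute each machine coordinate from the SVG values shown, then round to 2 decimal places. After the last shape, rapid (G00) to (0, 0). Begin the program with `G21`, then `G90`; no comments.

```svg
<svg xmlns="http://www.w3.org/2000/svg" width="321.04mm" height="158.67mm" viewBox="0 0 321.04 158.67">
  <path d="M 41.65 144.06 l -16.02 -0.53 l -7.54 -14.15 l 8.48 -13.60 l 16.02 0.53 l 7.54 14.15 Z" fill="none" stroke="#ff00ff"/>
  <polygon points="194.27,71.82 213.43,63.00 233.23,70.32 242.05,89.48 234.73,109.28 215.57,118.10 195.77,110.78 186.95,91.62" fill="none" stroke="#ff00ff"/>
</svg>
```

G21
G90
G00 X41.65 Y14.61
M4 S193
G1 X25.63 Y15.14 F2702
G1 X18.09 Y29.29 F2702
G1 X26.57 Y42.89 F2702
G1 X42.59 Y42.36 F2702
G1 X50.13 Y28.21 F2702
G1 X41.65 Y14.61 F2702
M5
G00 X194.27 Y86.85
M4 S193
G1 X213.43 Y95.67 F2702
G1 X233.23 Y88.35 F2702
G1 X242.05 Y69.19 F2702
G1 X234.73 Y49.39 F2702
G1 X215.57 Y40.57 F2702
G1 X195.77 Y47.89 F2702
G1 X186.95 Y67.05 F2702
G1 X194.27 Y86.85 F2702
M5
G00 X0.00 Y0.00

Since the viewBox matches the mm dimensions, user units are millimetres directly. The only transform is the Y-flip y_m = 158.67 − y_svg.

Shape 1 is a regular polygon drawn with `<path>`. Its stroke #ff00ff means engrave at S193, F2702. After flipping Y the toolpath is (41.65,14.61) → (25.63,15.14) → (18.09,29.29) → (26.57,42.89) → (42.59,42.36) → (50.13,28.21) → (41.65,14.61), returning to the start.

Shape 2 is a regular polygon drawn with `<polygon>`. Its stroke #ff00ff means engrave at S193, F2702. After flipping Y the toolpath is (194.27,86.85) → (213.43,95.67) → (233.23,88.35) → (242.05,69.19) → (234.73,49.39) → (215.57,40.57) → (195.77,47.89) → (186.95,67.05) → (194.27,86.85), returning to the start.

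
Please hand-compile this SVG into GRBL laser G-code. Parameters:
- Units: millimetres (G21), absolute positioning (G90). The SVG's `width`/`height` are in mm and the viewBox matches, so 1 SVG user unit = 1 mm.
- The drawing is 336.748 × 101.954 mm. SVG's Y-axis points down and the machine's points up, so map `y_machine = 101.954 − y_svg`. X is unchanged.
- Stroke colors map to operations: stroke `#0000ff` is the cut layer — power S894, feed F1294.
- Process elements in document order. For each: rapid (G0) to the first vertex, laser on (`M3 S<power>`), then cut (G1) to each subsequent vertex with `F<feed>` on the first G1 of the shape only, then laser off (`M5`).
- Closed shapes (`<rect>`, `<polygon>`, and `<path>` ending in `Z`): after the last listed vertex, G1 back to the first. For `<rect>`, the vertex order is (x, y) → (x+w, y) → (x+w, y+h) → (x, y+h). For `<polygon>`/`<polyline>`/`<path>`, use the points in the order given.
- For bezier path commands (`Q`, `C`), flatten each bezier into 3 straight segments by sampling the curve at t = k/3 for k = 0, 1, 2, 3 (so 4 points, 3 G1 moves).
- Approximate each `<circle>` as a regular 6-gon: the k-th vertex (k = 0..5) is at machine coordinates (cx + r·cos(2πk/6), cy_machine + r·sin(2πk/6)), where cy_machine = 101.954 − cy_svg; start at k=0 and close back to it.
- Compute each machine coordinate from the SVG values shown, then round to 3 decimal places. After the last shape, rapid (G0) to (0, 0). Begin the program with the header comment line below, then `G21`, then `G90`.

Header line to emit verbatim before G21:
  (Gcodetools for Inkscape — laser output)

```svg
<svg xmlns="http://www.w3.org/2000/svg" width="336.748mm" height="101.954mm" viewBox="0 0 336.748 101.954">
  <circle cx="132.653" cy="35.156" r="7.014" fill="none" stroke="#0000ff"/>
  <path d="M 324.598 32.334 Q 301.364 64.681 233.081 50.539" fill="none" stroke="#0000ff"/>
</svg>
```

Since the viewBox matches the mm dimensions, user units are millimetres directly. The only transform is the Y-flip y_m = 101.954 − y_svg.

Shape 1 is a circle drawn with `<circle>`. Its stroke #0000ff means cut at S894, F1294. After flipping Y the toolpath is (139.667,66.798) → (136.160,72.872) → (129.146,72.872) → (125.639,66.798) → (129.146,60.724) → (136.160,60.724) → (139.667,66.798), returning to the start.

Shape 2 is a quadratic bezier drawn with `<path>`. Its stroke #0000ff means cut at S894, F1294. After flipping Y the toolpath is (324.598,69.620) → (304.103,53.221) → (273.598,47.152) → (233.081,51.415).

(Gcodetools for Inkscape — laser output)
G21
G90
G0 X139.667 Y66.798
M3 S894
G1 X136.160 Y72.872 F1294
G1 X129.146 Y72.872
G1 X125.639 Y66.798
G1 X129.146 Y60.724
G1 X136.160 Y60.724
G1 X139.667 Y66.798
M5
G0 X324.598 Y69.620
M3 S894
G1 X304.103 Y53.221 F1294
G1 X273.598 Y47.152
G1 X233.081 Y51.415
M5
G0 X0.000 Y0.000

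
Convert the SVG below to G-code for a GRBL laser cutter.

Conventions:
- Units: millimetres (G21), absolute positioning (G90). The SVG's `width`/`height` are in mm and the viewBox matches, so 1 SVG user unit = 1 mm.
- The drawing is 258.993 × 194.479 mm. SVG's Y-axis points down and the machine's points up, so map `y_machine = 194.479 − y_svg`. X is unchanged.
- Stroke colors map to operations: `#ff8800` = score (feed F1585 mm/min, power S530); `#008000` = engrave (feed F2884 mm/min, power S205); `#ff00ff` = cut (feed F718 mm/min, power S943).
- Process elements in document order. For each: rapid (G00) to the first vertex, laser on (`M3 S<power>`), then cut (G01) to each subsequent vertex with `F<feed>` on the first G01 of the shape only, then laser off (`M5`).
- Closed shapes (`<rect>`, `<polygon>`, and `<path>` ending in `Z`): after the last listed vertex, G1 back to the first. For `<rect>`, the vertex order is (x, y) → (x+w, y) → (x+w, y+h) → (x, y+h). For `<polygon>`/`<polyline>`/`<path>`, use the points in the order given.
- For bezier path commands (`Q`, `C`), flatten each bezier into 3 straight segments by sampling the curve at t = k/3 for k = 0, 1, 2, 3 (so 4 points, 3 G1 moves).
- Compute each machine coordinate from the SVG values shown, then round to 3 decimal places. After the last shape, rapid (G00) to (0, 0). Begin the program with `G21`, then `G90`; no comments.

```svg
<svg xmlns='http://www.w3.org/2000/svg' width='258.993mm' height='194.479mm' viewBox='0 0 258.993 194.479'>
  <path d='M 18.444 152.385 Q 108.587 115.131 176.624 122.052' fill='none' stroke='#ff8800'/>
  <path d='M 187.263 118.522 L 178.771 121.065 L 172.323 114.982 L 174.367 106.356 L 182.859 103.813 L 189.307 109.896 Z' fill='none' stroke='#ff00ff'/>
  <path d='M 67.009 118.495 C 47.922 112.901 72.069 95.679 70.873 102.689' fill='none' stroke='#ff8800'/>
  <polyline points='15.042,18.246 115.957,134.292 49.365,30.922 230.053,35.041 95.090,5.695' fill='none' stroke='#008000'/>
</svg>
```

1 u = 1 mm; y_m = 194.479 − y.

[1] `<path>` quadratic bezier, #ff8800→score S530 F1585: (18.444,42.094) → (76.083,62.022) → (128.810,72.133) → (176.624,72.427)

[2] `<path>` regular polygon, #ff00ff→cut S943 F718: (187.263,75.957) → (178.771,73.414) → (172.323,79.497) → (174.367,88.123) → (182.859,90.666) → (189.307,84.583) → (187.263,75.957) (closed)

[3] `<path>` cubic bezier, #ff8800→score S530 F1585: (67.009,75.984) → (59.793,84.126) → (66.161,92.051) → (70.873,91.790)

[4] `<polyline>` open polyline, #008000→engrave S205 F2884: (15.042,176.233) → (115.957,60.187) → (49.365,163.557) → (230.053,159.438) → (95.090,188.784)

G21
G90
G00 X18.444 Y42.094
M3 S530
G01 X76.083 Y62.022 F1585
G01 X128.810 Y72.133
G01 X176.624 Y72.427
M5
G00 X187.263 Y75.957
M3 S943
G01 X178.771 Y73.414 F718
G01 X172.323 Y79.497
G01 X174.367 Y88.123
G01 X182.859 Y90.666
G01 X189.307 Y84.583
G01 X187.263 Y75.957
M5
G00 X67.009 Y75.984
M3 S530
G01 X59.793 Y84.126 F1585
G01 X66.161 Y92.051
G01 X70.873 Y91.790
M5
G00 X15.042 Y176.233
M3 S205
G01 X115.957 Y60.187 F2884
G01 X49.365 Y163.557
G01 X230.053 Y159.438
G01 X95.090 Y188.784
M5
G00 X0.000 Y0.000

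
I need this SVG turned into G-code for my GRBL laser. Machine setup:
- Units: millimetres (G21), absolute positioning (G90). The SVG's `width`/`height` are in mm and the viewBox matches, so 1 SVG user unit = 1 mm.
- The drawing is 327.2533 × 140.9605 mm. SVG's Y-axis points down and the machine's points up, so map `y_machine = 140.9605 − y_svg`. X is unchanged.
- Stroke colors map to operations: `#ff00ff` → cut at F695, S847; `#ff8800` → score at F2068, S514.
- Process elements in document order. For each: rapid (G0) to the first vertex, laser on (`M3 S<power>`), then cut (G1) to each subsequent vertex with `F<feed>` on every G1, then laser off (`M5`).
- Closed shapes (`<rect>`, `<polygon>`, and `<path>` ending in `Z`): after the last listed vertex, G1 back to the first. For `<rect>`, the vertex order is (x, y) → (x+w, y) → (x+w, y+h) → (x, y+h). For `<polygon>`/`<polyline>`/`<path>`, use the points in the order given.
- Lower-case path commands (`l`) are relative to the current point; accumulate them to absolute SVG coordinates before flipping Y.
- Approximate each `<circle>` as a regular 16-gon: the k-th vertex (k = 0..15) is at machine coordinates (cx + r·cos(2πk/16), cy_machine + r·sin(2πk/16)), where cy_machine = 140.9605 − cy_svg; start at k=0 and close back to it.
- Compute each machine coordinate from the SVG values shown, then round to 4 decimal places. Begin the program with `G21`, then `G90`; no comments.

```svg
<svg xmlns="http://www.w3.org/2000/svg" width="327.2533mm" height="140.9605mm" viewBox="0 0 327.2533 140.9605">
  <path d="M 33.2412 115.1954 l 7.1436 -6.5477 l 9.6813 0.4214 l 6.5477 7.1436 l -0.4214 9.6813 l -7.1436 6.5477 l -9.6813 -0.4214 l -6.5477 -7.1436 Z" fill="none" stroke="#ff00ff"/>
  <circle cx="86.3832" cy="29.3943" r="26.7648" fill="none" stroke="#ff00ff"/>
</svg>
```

viewBox `0 0 327.2533 140.9605` with mm width/height → 1 unit = 1 mm. Flip: y_m = 140.9605 − y_svg.

**Shape 1** — `<path>` regular polygon, stroke `#ff00ff` → cut (S847, F695). Machine vertices: (33.2412,25.7651) → (40.3848,32.3128) → (50.0661,31.8914) → (56.6138,24.7478) → (56.1924,15.0665) → (49.0488,8.5188) → (39.3675,8.9402) → (32.8198,16.0838) → (33.2412,25.7651). Closed: final G1 returns to the first vertex.

**Shape 2** — `<circle>` circle, stroke `#ff00ff` → cut (S847, F695). Machine vertices: (113.1480,111.5662) → (111.1107,121.8086) → (105.3088,130.4918) → (96.6256,136.2937) → (86.3832,138.3310) → (76.1408,136.2937) → (67.4576,130.4918) → (61.6557,121.8086) → (59.6184,111.5662) → (61.6557,101.3238) → (67.4576,92.6406) → (76.1408,86.8387) → (86.3832,84.8014) → (96.6256,86.8387) → (105.3088,92.6406) → (111.1107,101.3238) → (113.1480,111.5662). Closed: final G1 returns to the first vertex.

G21
G90
G0 X33.2412 Y25.7651
M3 S847
G1 X40.3848 Y32.3128 F695
G1 X50.0661 Y31.8914 F695
G1 X56.6138 Y24.7478 F695
G1 X56.1924 Y15.0665 F695
G1 X49.0488 Y8.5188 F695
G1 X39.3675 Y8.9402 F695
G1 X32.8198 Y16.0838 F695
G1 X33.2412 Y25.7651 F695
M5
G0 X113.1480 Y111.5662
M3 S847
G1 X111.1107 Y121.8086 F695
G1 X105.3088 Y130.4918 F695
G1 X96.6256 Y136.2937 F695
G1 X86.3832 Y138.3310 F695
G1 X76.1408 Y136.2937 F695
G1 X67.4576 Y130.4918 F695
G1 X61.6557 Y121.8086 F695
G1 X59.6184 Y111.5662 F695
G1 X61.6557 Y101.3238 F695
G1 X67.4576 Y92.6406 F695
G1 X76.1408 Y86.8387 F695
G1 X86.3832 Y84.8014 F695
G1 X96.6256 Y86.8387 F695
G1 X105.3088 Y92.6406 F695
G1 X111.1107 Y101.3238 F695
G1 X113.1480 Y111.5662 F695
M5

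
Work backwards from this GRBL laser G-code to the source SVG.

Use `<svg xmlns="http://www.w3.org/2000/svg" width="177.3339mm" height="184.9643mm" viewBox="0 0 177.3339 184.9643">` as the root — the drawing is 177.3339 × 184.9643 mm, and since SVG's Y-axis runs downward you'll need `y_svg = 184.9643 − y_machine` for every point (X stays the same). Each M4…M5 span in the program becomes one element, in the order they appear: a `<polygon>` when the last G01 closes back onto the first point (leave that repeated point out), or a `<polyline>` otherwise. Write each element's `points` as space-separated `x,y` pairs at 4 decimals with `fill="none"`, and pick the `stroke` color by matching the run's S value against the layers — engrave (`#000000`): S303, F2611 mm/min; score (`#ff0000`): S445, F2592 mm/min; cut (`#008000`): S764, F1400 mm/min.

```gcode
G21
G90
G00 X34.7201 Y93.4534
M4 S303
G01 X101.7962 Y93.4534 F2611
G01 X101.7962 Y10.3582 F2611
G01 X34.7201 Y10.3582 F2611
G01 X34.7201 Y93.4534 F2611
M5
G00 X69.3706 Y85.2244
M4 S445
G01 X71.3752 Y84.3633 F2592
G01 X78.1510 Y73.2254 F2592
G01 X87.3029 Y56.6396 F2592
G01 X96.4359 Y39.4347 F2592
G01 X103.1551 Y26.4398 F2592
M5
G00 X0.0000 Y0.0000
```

Machine Y-up, SVG Y-down with viewBox height 184.9643, so y_svg = 184.9643 − y_machine; X carries over.

Run 1: power S303 maps to stroke `#000000` (engrave). The run returns to its start, so emit a `<polygon>` with points (Y-flipped): 34.7201,91.5109 101.7962,91.5109 101.7962,174.6061 34.7201,174.6061.

Run 2: the run's S445 means `#ff0000` (score). The run is open, so emit a `<polyline>` with points (Y-flipped): 69.3706,99.7399 71.3752,100.6010 78.1510,111.7389 87.3029,128.3247 96.4359,145.5296 103.1551,158.5245.

<svg xmlns="http://www.w3.org/2000/svg" width="177.3339mm" height="184.9643mm" viewBox="0 0 177.3339 184.9643">
  <polygon points="34.7201,91.5109 101.7962,91.5109 101.7962,174.6061 34.7201,174.6061" fill="none" stroke="#000000"/>
  <polyline points="69.3706,99.7399 71.3752,100.6010 78.1510,111.7389 87.3029,128.3247 96.4359,145.5296 103.1551,158.5245" fill="none" stroke="#ff0000"/>
</svg>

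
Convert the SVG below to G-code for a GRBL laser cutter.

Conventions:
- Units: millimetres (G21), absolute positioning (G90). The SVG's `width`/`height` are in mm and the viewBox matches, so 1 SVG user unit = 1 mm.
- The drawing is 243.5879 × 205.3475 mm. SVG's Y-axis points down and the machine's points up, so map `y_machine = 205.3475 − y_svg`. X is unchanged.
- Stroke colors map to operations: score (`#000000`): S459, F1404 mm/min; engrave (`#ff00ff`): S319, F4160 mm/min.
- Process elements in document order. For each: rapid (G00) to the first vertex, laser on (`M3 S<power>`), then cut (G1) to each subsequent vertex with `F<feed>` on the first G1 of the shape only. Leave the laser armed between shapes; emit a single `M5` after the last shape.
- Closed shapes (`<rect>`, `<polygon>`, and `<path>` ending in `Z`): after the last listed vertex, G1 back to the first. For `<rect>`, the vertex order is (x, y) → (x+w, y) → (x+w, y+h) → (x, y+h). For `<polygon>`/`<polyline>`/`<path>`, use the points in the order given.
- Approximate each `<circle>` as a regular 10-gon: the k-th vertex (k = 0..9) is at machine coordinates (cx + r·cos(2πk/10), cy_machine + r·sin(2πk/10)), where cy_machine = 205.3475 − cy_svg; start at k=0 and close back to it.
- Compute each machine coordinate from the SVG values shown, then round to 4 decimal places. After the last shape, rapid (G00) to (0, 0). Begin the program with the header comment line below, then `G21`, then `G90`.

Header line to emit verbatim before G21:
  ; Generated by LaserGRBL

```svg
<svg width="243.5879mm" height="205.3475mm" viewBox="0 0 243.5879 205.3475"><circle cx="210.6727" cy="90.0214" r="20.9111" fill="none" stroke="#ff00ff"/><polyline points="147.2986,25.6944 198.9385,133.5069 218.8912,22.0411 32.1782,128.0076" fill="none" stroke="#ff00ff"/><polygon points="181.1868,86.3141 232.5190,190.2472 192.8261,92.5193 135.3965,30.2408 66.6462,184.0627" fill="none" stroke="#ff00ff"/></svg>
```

; Generated by LaserGRBL
G21
G90
G00 X231.5838 Y115.3261
M3 S319
G1 X227.5901 Y127.6173 F4160
G1 X217.1346 Y135.2137
G1 X204.2108 Y135.2137
G1 X193.7553 Y127.6173
G1 X189.7616 Y115.3261
G1 X193.7553 Y103.0349
G1 X204.2108 Y95.4385
G1 X217.1346 Y95.4385
G1 X227.5901 Y103.0349
G1 X231.5838 Y115.3261
G00 X147.2986 Y179.6531
M3 S319
G1 X198.9385 Y71.8406 F4160
G1 X218.8912 Y183.3064
G1 X32.1782 Y77.3399
G00 X181.1868 Y119.0334
M3 S319
G1 X232.5190 Y15.1003 F4160
G1 X192.8261 Y112.8282
G1 X135.3965 Y175.1067
G1 X66.6462 Y21.2848
G1 X181.1868 Y119.0334
M5
G00 X0.0000 Y0.0000

1 u = 1 mm; y_m = 205.3475 − y.

[1] `<circle>` circle, #ff00ff→engrave S319 F4160: (231.5838,115.3261) → (227.5901,127.6173) → (217.1346,135.2137) → (204.2108,135.2137) → (193.7553,127.6173) → (189.7616,115.3261) → (193.7553,103.0349) → (204.2108,95.4385) → (217.1346,95.4385) → (227.5901,103.0349) → (231.5838,115.3261) (closed)

[2] `<polyline>` open polyline, #ff00ff→engrave S319 F4160: (147.2986,179.6531) → (198.9385,71.8406) → (218.8912,183.3064) → (32.1782,77.3399)

[3] `<polygon>` closed polygon, #ff00ff→engrave S319 F4160: (181.1868,119.0334) → (232.5190,15.1003) → (192.8261,112.8282) → (135.3965,175.1067) → (66.6462,21.2848) → (181.1868,119.0334) (closed)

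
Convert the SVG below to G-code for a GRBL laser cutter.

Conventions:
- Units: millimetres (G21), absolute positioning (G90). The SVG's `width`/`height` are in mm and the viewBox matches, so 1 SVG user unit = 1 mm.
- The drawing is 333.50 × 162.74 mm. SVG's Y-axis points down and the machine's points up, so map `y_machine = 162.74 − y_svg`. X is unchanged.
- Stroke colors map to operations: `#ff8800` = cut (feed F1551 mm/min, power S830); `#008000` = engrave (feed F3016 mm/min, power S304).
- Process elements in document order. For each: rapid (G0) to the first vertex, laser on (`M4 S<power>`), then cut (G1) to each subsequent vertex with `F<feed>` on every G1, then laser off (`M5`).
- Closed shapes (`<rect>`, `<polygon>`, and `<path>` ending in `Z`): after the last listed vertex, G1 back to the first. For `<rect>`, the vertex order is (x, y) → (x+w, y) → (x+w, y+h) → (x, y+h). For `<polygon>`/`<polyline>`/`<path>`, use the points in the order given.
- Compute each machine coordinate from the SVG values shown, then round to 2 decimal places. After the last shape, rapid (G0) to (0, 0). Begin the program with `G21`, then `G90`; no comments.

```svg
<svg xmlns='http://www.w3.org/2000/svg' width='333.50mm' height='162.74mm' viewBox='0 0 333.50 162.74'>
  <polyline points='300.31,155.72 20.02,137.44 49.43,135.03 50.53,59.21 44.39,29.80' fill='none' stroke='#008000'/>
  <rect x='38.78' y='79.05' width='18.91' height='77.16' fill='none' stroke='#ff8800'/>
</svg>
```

viewBox `0 0 333.50 162.74` with mm width/height → 1 unit = 1 mm. Flip: y_m = 162.74 − y_svg.

**Shape 1** — `<polyline>` open polyline, stroke `#008000` → engrave (S304, F3016). Machine vertices: (300.31,7.02) → (20.02,25.30) → (49.43,27.71) → (50.53,103.53) → (44.39,132.94). Open path.

**Shape 2** — `<rect>` rectangle, stroke `#ff8800` → cut (S830, F1551). Machine vertices: (38.78,83.69) → (57.69,83.69) → (57.69,6.53) → (38.78,6.53) → (38.78,83.69). Closed: final G1 returns to the first vertex.

G21
G90
G0 X300.31 Y7.02
M4 S304
G1 X20.02 Y25.30 F3016
G1 X49.43 Y27.71 F3016
G1 X50.53 Y103.53 F3016
G1 X44.39 Y132.94 F3016
M5
G0 X38.78 Y83.69
M4 S830
G1 X57.69 Y83.69 F1551
G1 X57.69 Y6.53 F1551
G1 X38.78 Y6.53 F1551
G1 X38.78 Y83.69 F1551
M5
G0 X0.00 Y0.00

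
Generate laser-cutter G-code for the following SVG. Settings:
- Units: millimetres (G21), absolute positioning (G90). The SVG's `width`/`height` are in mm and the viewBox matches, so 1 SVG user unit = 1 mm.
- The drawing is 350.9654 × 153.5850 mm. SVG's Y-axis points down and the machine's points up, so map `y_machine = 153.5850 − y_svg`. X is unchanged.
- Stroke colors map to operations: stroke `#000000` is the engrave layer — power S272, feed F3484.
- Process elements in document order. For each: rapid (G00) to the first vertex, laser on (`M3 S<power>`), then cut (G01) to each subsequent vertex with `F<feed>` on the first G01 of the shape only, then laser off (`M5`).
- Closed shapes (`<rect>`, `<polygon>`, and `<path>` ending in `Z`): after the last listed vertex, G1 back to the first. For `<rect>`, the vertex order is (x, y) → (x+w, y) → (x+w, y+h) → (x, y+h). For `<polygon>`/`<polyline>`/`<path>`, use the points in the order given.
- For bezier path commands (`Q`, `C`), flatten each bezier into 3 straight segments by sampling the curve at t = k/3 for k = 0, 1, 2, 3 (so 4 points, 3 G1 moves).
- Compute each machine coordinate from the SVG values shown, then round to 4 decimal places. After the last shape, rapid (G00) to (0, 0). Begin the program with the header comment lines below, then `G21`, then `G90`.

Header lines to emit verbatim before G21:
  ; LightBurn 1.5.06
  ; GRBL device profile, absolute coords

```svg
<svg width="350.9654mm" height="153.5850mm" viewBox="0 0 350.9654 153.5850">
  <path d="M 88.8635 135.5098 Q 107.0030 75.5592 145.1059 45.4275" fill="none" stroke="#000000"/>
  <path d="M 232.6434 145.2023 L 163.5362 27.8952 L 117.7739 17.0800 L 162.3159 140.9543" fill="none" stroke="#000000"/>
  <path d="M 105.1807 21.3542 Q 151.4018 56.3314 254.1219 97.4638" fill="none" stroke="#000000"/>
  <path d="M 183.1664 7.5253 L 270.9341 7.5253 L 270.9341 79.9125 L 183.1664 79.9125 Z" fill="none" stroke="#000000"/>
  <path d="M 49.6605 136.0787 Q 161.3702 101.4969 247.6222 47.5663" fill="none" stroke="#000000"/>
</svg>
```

1 u = 1 mm; y_m = 153.5850 − y.

[1] `<path>` quadratic bezier, #000000→engrave S272 F3484: (88.8635,18.0752) → (103.1747,54.7291) → (121.9221,84.7565) → (145.1059,108.1575)

[2] `<path>` open polyline, #000000→engrave S272 F3484: (232.6434,8.3827) → (163.5362,125.6898) → (117.7739,136.5050) → (162.3159,12.6307)

[3] `<path>` quadratic bezier, #000000→engrave S272 F3484: (105.1807,132.2308) → (142.2724,108.2288) → (191.9195,82.8589) → (254.1219,56.1212)

[4] `<path>` rectangle, #000000→engrave S272 F3484: (183.1664,146.0597) → (270.9341,146.0597) → (270.9341,73.6725) → (183.1664,73.6725) → (183.1664,146.0597) (closed)

[5] `<path>` quadratic bezier, #000000→engrave S272 F3484: (49.6605,17.5063) → (121.3050,42.7107) → (187.2922,72.2148) → (247.6222,106.0187)

; LightBurn 1.5.06
; GRBL device profile, absolute coords
G21
G90
G00 X88.8635 Y18.0752
M3 S272
G01 X103.1747 Y54.7291 F3484
G01 X121.9221 Y84.7565
G01 X145.1059 Y108.1575
M5
G00 X232.6434 Y8.3827
M3 S272
G01 X163.5362 Y125.6898 F3484
G01 X117.7739 Y136.5050
G01 X162.3159 Y12.6307
M5
G00 X105.1807 Y132.2308
M3 S272
G01 X142.2724 Y108.2288 F3484
G01 X191.9195 Y82.8589
G01 X254.1219 Y56.1212
M5
G00 X183.1664 Y146.0597
M3 S272
G01 X270.9341 Y146.0597 F3484
G01 X270.9341 Y73.6725
G01 X183.1664 Y73.6725
G01 X183.1664 Y146.0597
M5
G00 X49.6605 Y17.5063
M3 S272
G01 X121.3050 Y42.7107 F3484
G01 X187.2922 Y72.2148
G01 X247.6222 Y106.0187
M5
G00 X0.0000 Y0.0000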